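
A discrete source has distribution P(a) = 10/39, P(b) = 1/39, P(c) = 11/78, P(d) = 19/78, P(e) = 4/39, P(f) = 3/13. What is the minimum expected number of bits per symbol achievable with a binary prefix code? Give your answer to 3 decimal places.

Repeatedly combine the two least-probable nodes; the expected code length is the sum of the merged weights.
merge 1/39 + 4/39 → 5/39
merge 5/39 + 11/78 → 7/26
merge 3/13 + 19/78 → 37/78
merge 10/39 + 7/26 → 41/78
merge 37/78 + 41/78 → 1
L = 5/39 + 7/26 + 37/78 + 41/78 + 1 = 187/78 ≈ 2.397 bits/symbol.

2.397 bits/symbol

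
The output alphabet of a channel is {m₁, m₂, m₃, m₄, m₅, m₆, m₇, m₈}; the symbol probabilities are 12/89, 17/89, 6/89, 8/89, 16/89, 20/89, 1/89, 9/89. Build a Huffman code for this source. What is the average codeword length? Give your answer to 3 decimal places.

Repeatedly combine the two least-probable nodes; the expected code length is the sum of the merged weights.
merge 1/89 + 6/89 → 7/89
merge 7/89 + 8/89 → 15/89
merge 9/89 + 12/89 → 21/89
merge 15/89 + 16/89 → 31/89
merge 17/89 + 20/89 → 37/89
merge 21/89 + 31/89 → 52/89
merge 37/89 + 52/89 → 1
L = 7/89 + 15/89 + 21/89 + 31/89 + 37/89 + 52/89 + 1 = 252/89 ≈ 2.831 bits/symbol.

2.831 bits/symbol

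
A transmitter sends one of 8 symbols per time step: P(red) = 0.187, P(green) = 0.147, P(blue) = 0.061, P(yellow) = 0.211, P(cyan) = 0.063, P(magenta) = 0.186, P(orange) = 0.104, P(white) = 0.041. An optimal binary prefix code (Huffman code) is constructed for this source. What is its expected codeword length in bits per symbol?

Repeatedly combine the two least-probable nodes; the expected code length is the sum of the merged weights.
merge 41/1000 + 61/1000 → 51/500
merge 63/1000 + 51/500 → 33/200
merge 13/125 + 147/1000 → 251/1000
merge 33/200 + 93/500 → 351/1000
merge 187/1000 + 211/1000 → 199/500
merge 251/1000 + 351/1000 → 301/500
merge 199/500 + 301/500 → 1
L = 51/500 + 33/200 + 251/1000 + 351/1000 + 199/500 + 301/500 + 1 = 2869/1000 = 2.869 bits/symbol.

2.869 bits/symbol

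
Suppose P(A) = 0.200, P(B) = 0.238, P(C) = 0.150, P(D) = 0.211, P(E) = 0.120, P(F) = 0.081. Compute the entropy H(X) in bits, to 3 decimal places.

H = −Σ pᵢ log₂ pᵢ.
−0.200·log₂(0.200) = 0.4644
−0.238·log₂(0.238) = 0.4929
−0.150·log₂(0.150) = 0.4105
−0.211·log₂(0.211) = 0.4736
−0.120·log₂(0.120) = 0.3671
−0.081·log₂(0.081) = 0.2937
Sum ≈ 2.5022 → 2.502 bits.

2.502 bits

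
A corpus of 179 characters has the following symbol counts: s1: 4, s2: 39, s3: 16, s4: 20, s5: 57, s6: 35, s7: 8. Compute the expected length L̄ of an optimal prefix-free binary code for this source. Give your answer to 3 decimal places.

Probabilities are the counts divided by 179.
Repeatedly combine the two least-probable nodes; the expected code length is the sum of the merged weights.
merge 4/179 + 8/179 → 12/179
merge 12/179 + 16/179 → 28/179
merge 20/179 + 28/179 → 48/179
merge 35/179 + 39/179 → 74/179
merge 48/179 + 57/179 → 105/179
merge 74/179 + 105/179 → 1
L = 12/179 + 28/179 + 48/179 + 74/179 + 105/179 + 1 = 446/179 ≈ 2.492 bits/symbol.

2.492 bits/symbol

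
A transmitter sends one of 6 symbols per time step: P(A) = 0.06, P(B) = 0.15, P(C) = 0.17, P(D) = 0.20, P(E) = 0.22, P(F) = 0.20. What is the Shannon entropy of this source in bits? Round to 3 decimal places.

2.498 bits

H = −Σ pᵢ log₂ pᵢ.
−0.06·log₂(0.06) = 0.2435
−0.15·log₂(0.15) = 0.4105
−0.17·log₂(0.17) = 0.4346
−0.20·log₂(0.20) = 0.4644
−0.22·log₂(0.22) = 0.4806
−0.20·log₂(0.20) = 0.4644
Sum ≈ 2.4980 → 2.498 bits.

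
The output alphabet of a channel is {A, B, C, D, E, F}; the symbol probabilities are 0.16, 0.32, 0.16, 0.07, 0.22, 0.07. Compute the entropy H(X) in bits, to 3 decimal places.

H = −Σ pᵢ log₂ pᵢ.
−0.16·log₂(0.16) = 0.4230
−0.32·log₂(0.32) = 0.5260
−0.16·log₂(0.16) = 0.4230
−0.07·log₂(0.07) = 0.2686
−0.22·log₂(0.22) = 0.4806
−0.07·log₂(0.07) = 0.2686
Sum ≈ 2.3898 → 2.390 bits.

2.390 bits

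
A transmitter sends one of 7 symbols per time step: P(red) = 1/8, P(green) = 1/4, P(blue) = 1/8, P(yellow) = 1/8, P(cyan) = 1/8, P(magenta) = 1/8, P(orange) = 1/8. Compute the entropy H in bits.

Each probability is a power of 1/2, so log₂(1/p) is an integer.
H = Σ p·log₂(1/p) = 1/8·3 + 1/4·2 + 1/8·3 + 1/8·3 + 1/8·3 + 1/8·3 + 1/8·3 = 2.75 bits.

2.75 bits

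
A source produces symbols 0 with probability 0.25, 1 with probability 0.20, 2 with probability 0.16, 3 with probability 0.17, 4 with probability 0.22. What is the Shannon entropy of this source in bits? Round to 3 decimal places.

H = −Σ pᵢ log₂ pᵢ.
−0.25·log₂(0.25) = 0.5000
−0.20·log₂(0.20) = 0.4644
−0.16·log₂(0.16) = 0.4230
−0.17·log₂(0.17) = 0.4346
−0.22·log₂(0.22) = 0.4806
Sum ≈ 2.3026 → 2.303 bits.

2.303 bits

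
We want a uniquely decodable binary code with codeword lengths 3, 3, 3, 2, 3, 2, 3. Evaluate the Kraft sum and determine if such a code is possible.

With common denominator 2^3 = 8: Σ 2^(−ℓᵢ) = 1/8 + 1/8 + 1/8 + 2/8 + 1/8 + 2/8 + 1/8 = 9/8 = 1.125.
Kraft's inequality requires Σ ≤ 1; here Σ = 1.125 > 1, so no such prefix code exists.

1.125; no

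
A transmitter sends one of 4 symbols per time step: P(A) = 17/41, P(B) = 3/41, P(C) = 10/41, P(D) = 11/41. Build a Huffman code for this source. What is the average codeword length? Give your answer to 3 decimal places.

Repeatedly combine the two least-probable nodes; the expected code length is the sum of the merged weights.
merge 3/41 + 10/41 → 13/41
merge 11/41 + 13/41 → 24/41
merge 17/41 + 24/41 → 1
L = 13/41 + 24/41 + 1 = 78/41 ≈ 1.902 bits/symbol.

1.902 bits/symbol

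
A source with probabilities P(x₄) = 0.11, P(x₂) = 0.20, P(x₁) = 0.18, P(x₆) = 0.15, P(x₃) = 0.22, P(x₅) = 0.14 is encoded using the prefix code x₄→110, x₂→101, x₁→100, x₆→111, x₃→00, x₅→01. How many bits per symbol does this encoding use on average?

L̄ = Σ pᵢ·ℓᵢ = 0.11·3 + 0.20·3 + 0.18·3 + 0.15·3 + 0.22·2 + 0.14·2 = 2.64 bits/symbol.

2.64 bits/symbol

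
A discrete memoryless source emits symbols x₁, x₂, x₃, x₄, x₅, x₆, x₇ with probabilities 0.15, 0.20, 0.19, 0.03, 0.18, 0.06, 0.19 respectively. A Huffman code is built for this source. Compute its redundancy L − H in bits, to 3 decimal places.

Entropy H = −Σ p log₂ p ≈ 2.6260 bits.
Huffman merges: 3/100+3/50→9/100; 9/100+3/20→6/25; 9/50+19/100→37/100; 19/100+1/5→39/100; 6/25+37/100→61/100; 39/100+61/100→1. L = 27/10 ≈ 2.7000.
L − H = 2.7000 − 2.6260 = 0.074 bits.

0.074 bits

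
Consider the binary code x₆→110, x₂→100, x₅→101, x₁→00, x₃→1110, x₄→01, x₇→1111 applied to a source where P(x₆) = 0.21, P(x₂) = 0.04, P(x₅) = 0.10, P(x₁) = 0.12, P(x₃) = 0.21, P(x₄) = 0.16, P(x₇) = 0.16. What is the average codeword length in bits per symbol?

L̄ = Σ pᵢ·ℓᵢ = 0.21·3 + 0.04·3 + 0.10·3 + 0.12·2 + 0.21·4 + 0.16·2 + 0.16·4 = 3.09 bits/symbol.

3.09 bits/symbol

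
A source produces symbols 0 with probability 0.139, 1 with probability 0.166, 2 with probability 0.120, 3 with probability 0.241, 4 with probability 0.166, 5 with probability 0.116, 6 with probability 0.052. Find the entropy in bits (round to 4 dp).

H = −Σ pᵢ log₂ pᵢ.
−0.139·log₂(0.139) = 0.3957
−0.166·log₂(0.166) = 0.4301
−0.120·log₂(0.120) = 0.3671
−0.241·log₂(0.241) = 0.4947
−0.166·log₂(0.166) = 0.4301
−0.116·log₂(0.116) = 0.3605
−0.052·log₂(0.052) = 0.2218
Sum ≈ 2.7000 → 2.7000 bits.

2.7000 bits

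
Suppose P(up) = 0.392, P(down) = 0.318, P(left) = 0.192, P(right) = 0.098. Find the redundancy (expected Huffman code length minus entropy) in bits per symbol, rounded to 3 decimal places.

Entropy H = −Σ p log₂ p ≈ 1.8408 bits.
Huffman merges: 49/500+24/125→29/100; 29/100+159/500→76/125; 49/125+76/125→1. L = 949/500 ≈ 1.8980.
L − H = 1.8980 − 1.8408 = 0.057 bits.

0.057 bits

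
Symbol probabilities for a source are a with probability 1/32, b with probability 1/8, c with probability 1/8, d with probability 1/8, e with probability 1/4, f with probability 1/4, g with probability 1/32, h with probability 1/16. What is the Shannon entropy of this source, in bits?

2.6875 bits

Each probability is a power of 1/2, so log₂(1/p) is an integer.
H = Σ p·log₂(1/p) = 1/32·5 + 1/8·3 + 1/8·3 + 1/8·3 + 1/4·2 + 1/4·2 + 1/32·5 + 1/16·4 = 2.6875 bits.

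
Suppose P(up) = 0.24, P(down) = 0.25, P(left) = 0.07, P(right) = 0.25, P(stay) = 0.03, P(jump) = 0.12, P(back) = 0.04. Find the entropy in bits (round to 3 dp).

H = −Σ pᵢ log₂ pᵢ.
−0.24·log₂(0.24) = 0.4941
−0.25·log₂(0.25) = 0.5000
−0.07·log₂(0.07) = 0.2686
−0.25·log₂(0.25) = 0.5000
−0.03·log₂(0.03) = 0.1518
−0.12·log₂(0.12) = 0.3671
−0.04·log₂(0.04) = 0.1858
Sum ≈ 2.4673 → 2.467 bits.

2.467 bits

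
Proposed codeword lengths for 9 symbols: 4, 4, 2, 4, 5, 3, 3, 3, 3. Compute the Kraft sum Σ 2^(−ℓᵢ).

With common denominator 2^5 = 32: Σ 2^(−ℓᵢ) = 2/32 + 2/32 + 8/32 + 2/32 + 1/32 + 4/32 + 4/32 + 4/32 + 4/32 = 31/32 = 0.96875.

0.96875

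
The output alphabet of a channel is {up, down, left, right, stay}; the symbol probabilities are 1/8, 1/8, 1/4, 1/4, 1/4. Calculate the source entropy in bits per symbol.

Each probability is a power of 1/2, so log₂(1/p) is an integer.
H = Σ p·log₂(1/p) = 1/8·3 + 1/8·3 + 1/4·2 + 1/4·2 + 1/4·2 = 2.25 bits.

2.25 bits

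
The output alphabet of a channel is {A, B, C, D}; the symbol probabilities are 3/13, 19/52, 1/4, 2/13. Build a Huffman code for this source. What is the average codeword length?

2 bits/symbol

Repeatedly combine the two least-probable nodes; the expected code length is the sum of the merged weights.
merge 2/13 + 3/13 → 5/13
merge 1/4 + 19/52 → 8/13
merge 5/13 + 8/13 → 1
L = 5/13 + 8/13 + 1 = 2 bits/symbol.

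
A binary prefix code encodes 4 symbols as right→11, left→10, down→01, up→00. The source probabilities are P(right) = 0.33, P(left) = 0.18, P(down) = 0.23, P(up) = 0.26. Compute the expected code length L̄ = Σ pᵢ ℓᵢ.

2 bits/symbol

L̄ = Σ pᵢ·ℓᵢ = 0.33·2 + 0.18·2 + 0.23·2 + 0.26·2 = 2 bits/symbol.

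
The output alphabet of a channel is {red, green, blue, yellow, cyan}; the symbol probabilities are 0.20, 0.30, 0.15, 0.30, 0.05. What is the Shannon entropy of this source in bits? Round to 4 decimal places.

2.1332 bits

H = −Σ pᵢ log₂ pᵢ.
−0.20·log₂(0.20) = 0.4644
−0.30·log₂(0.30) = 0.5211
−0.15·log₂(0.15) = 0.4105
−0.30·log₂(0.30) = 0.5211
−0.05·log₂(0.05) = 0.2161
Sum ≈ 2.1332 → 2.1332 bits.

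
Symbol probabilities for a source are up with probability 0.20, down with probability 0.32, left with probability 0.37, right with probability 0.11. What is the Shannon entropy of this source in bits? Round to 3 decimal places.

1.871 bits

H = −Σ pᵢ log₂ pᵢ.
−0.20·log₂(0.20) = 0.4644
−0.32·log₂(0.32) = 0.5260
−0.37·log₂(0.37) = 0.5307
−0.11·log₂(0.11) = 0.3503
Sum ≈ 1.8714 → 1.871 bits.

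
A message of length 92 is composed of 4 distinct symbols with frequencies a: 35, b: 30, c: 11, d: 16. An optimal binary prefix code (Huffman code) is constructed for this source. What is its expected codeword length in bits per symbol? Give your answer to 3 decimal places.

Probabilities are the counts divided by 92.
Repeatedly combine the two least-probable nodes; the expected code length is the sum of the merged weights.
merge 11/92 + 4/23 → 27/92
merge 27/92 + 15/46 → 57/92
merge 35/92 + 57/92 → 1
L = 27/92 + 57/92 + 1 = 44/23 ≈ 1.913 bits/symbol.

1.913 bits/symbol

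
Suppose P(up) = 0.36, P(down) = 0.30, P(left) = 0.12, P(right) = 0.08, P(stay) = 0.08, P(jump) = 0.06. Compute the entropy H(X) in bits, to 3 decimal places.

H = −Σ pᵢ log₂ pᵢ.
−0.36·log₂(0.36) = 0.5306
−0.30·log₂(0.30) = 0.5211
−0.12·log₂(0.12) = 0.3671
−0.08·log₂(0.08) = 0.2915
−0.08·log₂(0.08) = 0.2915
−0.06·log₂(0.06) = 0.2435
Sum ≈ 2.2453 → 2.245 bits.

2.245 bits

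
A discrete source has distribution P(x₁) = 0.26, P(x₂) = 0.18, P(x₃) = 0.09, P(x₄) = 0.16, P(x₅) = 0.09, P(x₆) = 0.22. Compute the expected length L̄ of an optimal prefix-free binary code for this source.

2.52 bits/symbol

Repeatedly combine the two least-probable nodes; the expected code length is the sum of the merged weights.
merge 9/100 + 9/100 → 9/50
merge 4/25 + 9/50 → 17/50
merge 9/50 + 11/50 → 2/5
merge 13/50 + 17/50 → 3/5
merge 2/5 + 3/5 → 1
L = 9/50 + 17/50 + 2/5 + 3/5 + 1 = 63/25 = 2.52 bits/symbol.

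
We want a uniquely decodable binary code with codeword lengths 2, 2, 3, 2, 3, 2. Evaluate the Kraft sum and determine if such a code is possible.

With common denominator 2^3 = 8: Σ 2^(−ℓᵢ) = 2/8 + 2/8 + 1/8 + 2/8 + 1/8 + 2/8 = 10/8 = 1.25.
Kraft's inequality requires Σ ≤ 1; here Σ = 1.25 > 1, so no such prefix code exists.

1.25; no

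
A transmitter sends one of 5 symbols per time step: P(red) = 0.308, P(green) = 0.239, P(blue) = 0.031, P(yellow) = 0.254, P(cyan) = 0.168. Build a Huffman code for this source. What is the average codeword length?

Repeatedly combine the two least-probable nodes; the expected code length is the sum of the merged weights.
merge 31/1000 + 21/125 → 199/1000
merge 199/1000 + 239/1000 → 219/500
merge 127/500 + 77/250 → 281/500
merge 219/500 + 281/500 → 1
L = 199/1000 + 219/500 + 281/500 + 1 = 2199/1000 = 2.199 bits/symbol.

2.199 bits/symbol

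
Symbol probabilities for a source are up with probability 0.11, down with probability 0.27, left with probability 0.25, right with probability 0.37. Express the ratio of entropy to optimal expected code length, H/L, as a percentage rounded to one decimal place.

95.0%

Entropy H = −Σ p log₂ p ≈ 1.8910 bits.
Huffman merges: 11/100+1/4→9/25; 27/100+9/25→63/100; 37/100+63/100→1. L = 199/100 ≈ 1.9900.
Efficiency = H/L = 1.8910/1.9900 = 95.0%.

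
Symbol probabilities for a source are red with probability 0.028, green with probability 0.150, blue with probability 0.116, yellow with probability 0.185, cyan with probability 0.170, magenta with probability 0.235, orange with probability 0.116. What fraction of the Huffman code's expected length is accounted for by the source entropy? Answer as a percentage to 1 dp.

Entropy H = −Σ p log₂ p ≈ 2.6519 bits.
Huffman merges: 7/250+29/250→18/125; 29/250+18/125→13/50; 3/20+17/100→8/25; 37/200+47/200→21/50; 13/50+8/25→29/50; 21/50+29/50→1. L = 681/250 ≈ 2.7240.
Efficiency = H/L = 2.6519/2.7240 = 97.4%.

97.4%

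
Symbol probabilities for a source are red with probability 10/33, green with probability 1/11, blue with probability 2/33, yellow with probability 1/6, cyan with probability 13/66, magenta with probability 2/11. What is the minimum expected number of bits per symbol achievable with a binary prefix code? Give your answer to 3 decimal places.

Repeatedly combine the two least-probable nodes; the expected code length is the sum of the merged weights.
merge 2/33 + 1/11 → 5/33
merge 5/33 + 1/6 → 7/22
merge 2/11 + 13/66 → 25/66
merge 10/33 + 7/22 → 41/66
merge 25/66 + 41/66 → 1
L = 5/33 + 7/22 + 25/66 + 41/66 + 1 = 163/66 ≈ 2.470 bits/symbol.

2.470 bits/symbol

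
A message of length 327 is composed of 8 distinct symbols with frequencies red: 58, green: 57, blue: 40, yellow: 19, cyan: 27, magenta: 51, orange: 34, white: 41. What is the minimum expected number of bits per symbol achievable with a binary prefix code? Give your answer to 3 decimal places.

2.963 bits/symbol

Probabilities are the counts divided by 327.
Repeatedly combine the two least-probable nodes; the expected code length is the sum of the merged weights.
merge 19/327 + 9/109 → 46/327
merge 34/327 + 40/327 → 74/327
merge 41/327 + 46/327 → 29/109
merge 17/109 + 19/109 → 36/109
merge 58/327 + 74/327 → 44/109
merge 29/109 + 36/109 → 65/109
merge 44/109 + 65/109 → 1
L = 46/327 + 74/327 + 29/109 + 36/109 + 44/109 + 65/109 + 1 = 323/109 ≈ 2.963 bits/symbol.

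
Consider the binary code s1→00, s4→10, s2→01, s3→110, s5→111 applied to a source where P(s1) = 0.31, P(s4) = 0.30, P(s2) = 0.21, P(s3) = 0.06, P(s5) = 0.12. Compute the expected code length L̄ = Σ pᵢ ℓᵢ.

2.18 bits/symbol

L̄ = Σ pᵢ·ℓᵢ = 0.31·2 + 0.30·2 + 0.21·2 + 0.06·3 + 0.12·3 = 2.18 bits/symbol.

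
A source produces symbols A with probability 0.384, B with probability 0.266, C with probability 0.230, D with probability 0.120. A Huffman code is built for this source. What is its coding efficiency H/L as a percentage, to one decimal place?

Entropy H = −Σ p log₂ p ≈ 1.8932 bits.
Huffman merges: 3/25+23/100→7/20; 133/500+7/20→77/125; 48/125+77/125→1. L = 983/500 ≈ 1.9660.
Efficiency = H/L = 1.8932/1.9660 = 96.3%.

96.3%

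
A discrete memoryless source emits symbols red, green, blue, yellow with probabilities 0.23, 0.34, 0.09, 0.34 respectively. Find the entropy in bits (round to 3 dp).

1.859 bits

H = −Σ pᵢ log₂ pᵢ.
−0.23·log₂(0.23) = 0.4877
−0.34·log₂(0.34) = 0.5292
−0.09·log₂(0.09) = 0.3127
−0.34·log₂(0.34) = 0.5292
Sum ≈ 1.8587 → 1.859 bits.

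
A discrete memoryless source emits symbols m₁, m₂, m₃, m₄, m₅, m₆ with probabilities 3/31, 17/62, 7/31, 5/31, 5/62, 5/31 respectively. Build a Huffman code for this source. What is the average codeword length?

2.5 bits/symbol

Repeatedly combine the two least-probable nodes; the expected code length is the sum of the merged weights.
merge 5/62 + 3/31 → 11/62
merge 5/31 + 5/31 → 10/31
merge 11/62 + 7/31 → 25/62
merge 17/62 + 10/31 → 37/62
merge 25/62 + 37/62 → 1
L = 11/62 + 10/31 + 25/62 + 37/62 + 1 = 5/2 = 2.5 bits/symbol.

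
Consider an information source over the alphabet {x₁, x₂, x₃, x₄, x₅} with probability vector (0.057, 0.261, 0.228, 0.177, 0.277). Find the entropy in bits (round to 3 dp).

H = −Σ pᵢ log₂ pᵢ.
−0.057·log₂(0.057) = 0.2356
−0.261·log₂(0.261) = 0.5058
−0.228·log₂(0.228) = 0.4863
−0.177·log₂(0.177) = 0.4422
−0.277·log₂(0.277) = 0.5130
Sum ≈ 2.1829 → 2.183 bits.

2.183 bits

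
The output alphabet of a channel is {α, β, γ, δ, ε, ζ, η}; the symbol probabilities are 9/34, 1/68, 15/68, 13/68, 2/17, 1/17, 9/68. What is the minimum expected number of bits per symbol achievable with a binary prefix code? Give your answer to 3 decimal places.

2.588 bits/symbol

Repeatedly combine the two least-probable nodes; the expected code length is the sum of the merged weights.
merge 1/68 + 1/17 → 5/68
merge 5/68 + 2/17 → 13/68
merge 9/68 + 13/68 → 11/34
merge 13/68 + 15/68 → 7/17
merge 9/34 + 11/34 → 10/17
merge 7/17 + 10/17 → 1
L = 5/68 + 13/68 + 11/34 + 7/17 + 10/17 + 1 = 44/17 ≈ 2.588 bits/symbol.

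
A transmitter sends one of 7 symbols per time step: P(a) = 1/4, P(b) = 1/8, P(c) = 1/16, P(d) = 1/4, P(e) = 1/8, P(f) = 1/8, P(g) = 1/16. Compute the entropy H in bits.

Each probability is a power of 1/2, so log₂(1/p) is an integer.
H = Σ p·log₂(1/p) = 1/4·2 + 1/8·3 + 1/16·4 + 1/4·2 + 1/8·3 + 1/8·3 + 1/16·4 = 2.625 bits.

2.625 bits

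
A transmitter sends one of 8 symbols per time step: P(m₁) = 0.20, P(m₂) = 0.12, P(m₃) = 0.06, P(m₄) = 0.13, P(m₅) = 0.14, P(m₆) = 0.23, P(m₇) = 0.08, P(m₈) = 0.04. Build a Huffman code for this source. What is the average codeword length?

2.85 bits/symbol

Repeatedly combine the two least-probable nodes; the expected code length is the sum of the merged weights.
merge 1/25 + 3/50 → 1/10
merge 2/25 + 1/10 → 9/50
merge 3/25 + 13/100 → 1/4
merge 7/50 + 9/50 → 8/25
merge 1/5 + 23/100 → 43/100
merge 1/4 + 8/25 → 57/100
merge 43/100 + 57/100 → 1
L = 1/10 + 9/50 + 1/4 + 8/25 + 43/100 + 57/100 + 1 = 57/20 = 2.85 bits/symbol.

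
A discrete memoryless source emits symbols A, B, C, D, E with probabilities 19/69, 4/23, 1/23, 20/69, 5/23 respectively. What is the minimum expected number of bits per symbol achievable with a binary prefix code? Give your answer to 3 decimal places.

2.217 bits/symbol

Repeatedly combine the two least-probable nodes; the expected code length is the sum of the merged weights.
merge 1/23 + 4/23 → 5/23
merge 5/23 + 5/23 → 10/23
merge 19/69 + 20/69 → 13/23
merge 10/23 + 13/23 → 1
L = 5/23 + 10/23 + 13/23 + 1 = 51/23 ≈ 2.217 bits/symbol.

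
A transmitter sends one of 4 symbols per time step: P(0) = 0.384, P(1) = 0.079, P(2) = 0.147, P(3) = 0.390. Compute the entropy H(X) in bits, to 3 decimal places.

1.756 bits

H = −Σ pᵢ log₂ pᵢ.
−0.384·log₂(0.384) = 0.5302
−0.079·log₂(0.079) = 0.2893
−0.147·log₂(0.147) = 0.4066
−0.390·log₂(0.390) = 0.5298
Sum ≈ 1.7559 → 1.756 bits.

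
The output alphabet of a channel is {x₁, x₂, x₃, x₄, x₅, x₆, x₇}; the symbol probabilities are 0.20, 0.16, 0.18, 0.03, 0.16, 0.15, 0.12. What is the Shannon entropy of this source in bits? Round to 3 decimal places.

H = −Σ pᵢ log₂ pᵢ.
−0.20·log₂(0.20) = 0.4644
−0.16·log₂(0.16) = 0.4230
−0.18·log₂(0.18) = 0.4453
−0.03·log₂(0.03) = 0.1518
−0.16·log₂(0.16) = 0.4230
−0.15·log₂(0.15) = 0.4105
−0.12·log₂(0.12) = 0.3671
Sum ≈ 2.6851 → 2.685 bits.

2.685 bits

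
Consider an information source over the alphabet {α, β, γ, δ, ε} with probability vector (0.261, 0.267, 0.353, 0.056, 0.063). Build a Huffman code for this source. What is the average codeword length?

2.119 bits/symbol

Repeatedly combine the two least-probable nodes; the expected code length is the sum of the merged weights.
merge 7/125 + 63/1000 → 119/1000
merge 119/1000 + 261/1000 → 19/50
merge 267/1000 + 353/1000 → 31/50
merge 19/50 + 31/50 → 1
L = 119/1000 + 19/50 + 31/50 + 1 = 2119/1000 = 2.119 bits/symbol.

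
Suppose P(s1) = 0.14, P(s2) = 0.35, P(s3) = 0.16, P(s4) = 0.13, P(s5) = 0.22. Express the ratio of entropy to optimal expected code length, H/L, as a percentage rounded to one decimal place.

97.5%

Entropy H = −Σ p log₂ p ≈ 2.2134 bits.
Huffman merges: 13/100+7/50→27/100; 4/25+11/50→19/50; 27/100+7/20→31/50; 19/50+31/50→1. L = 227/100 ≈ 2.2700.
Efficiency = H/L = 2.2134/2.2700 = 97.5%.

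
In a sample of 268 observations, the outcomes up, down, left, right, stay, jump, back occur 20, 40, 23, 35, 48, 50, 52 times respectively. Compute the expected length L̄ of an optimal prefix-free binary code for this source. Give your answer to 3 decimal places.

Probabilities are the counts divided by 268.
Repeatedly combine the two least-probable nodes; the expected code length is the sum of the merged weights.
merge 5/67 + 23/268 → 43/268
merge 35/268 + 10/67 → 75/268
merge 43/268 + 12/67 → 91/268
merge 25/134 + 13/67 → 51/134
merge 75/268 + 91/268 → 83/134
merge 51/134 + 83/134 → 1
L = 43/268 + 75/268 + 91/268 + 51/134 + 83/134 + 1 = 745/268 ≈ 2.780 bits/symbol.

2.780 bits/symbol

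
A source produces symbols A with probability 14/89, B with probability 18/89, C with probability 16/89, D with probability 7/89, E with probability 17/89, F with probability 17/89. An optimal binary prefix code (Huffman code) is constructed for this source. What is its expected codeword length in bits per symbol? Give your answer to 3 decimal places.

Repeatedly combine the two least-probable nodes; the expected code length is the sum of the merged weights.
merge 7/89 + 14/89 → 21/89
merge 16/89 + 17/89 → 33/89
merge 17/89 + 18/89 → 35/89
merge 21/89 + 33/89 → 54/89
merge 35/89 + 54/89 → 1
L = 21/89 + 33/89 + 35/89 + 54/89 + 1 = 232/89 ≈ 2.607 bits/symbol.

2.607 bits/symbol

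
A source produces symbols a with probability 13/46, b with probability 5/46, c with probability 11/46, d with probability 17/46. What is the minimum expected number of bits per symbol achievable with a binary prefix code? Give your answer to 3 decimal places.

1.978 bits/symbol

Repeatedly combine the two least-probable nodes; the expected code length is the sum of the merged weights.
merge 5/46 + 11/46 → 8/23
merge 13/46 + 8/23 → 29/46
merge 17/46 + 29/46 → 1
L = 8/23 + 29/46 + 1 = 91/46 ≈ 1.978 bits/symbol.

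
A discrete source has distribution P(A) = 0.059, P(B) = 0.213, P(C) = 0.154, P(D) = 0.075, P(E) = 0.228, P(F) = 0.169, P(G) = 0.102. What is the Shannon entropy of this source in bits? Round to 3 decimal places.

H = −Σ pᵢ log₂ pᵢ.
−0.059·log₂(0.059) = 0.2409
−0.213·log₂(0.213) = 0.4752
−0.154·log₂(0.154) = 0.4156
−0.075·log₂(0.075) = 0.2803
−0.228·log₂(0.228) = 0.4863
−0.169·log₂(0.169) = 0.4335
−0.102·log₂(0.102) = 0.3359
Sum ≈ 2.6677 → 2.668 bits.

2.668 bits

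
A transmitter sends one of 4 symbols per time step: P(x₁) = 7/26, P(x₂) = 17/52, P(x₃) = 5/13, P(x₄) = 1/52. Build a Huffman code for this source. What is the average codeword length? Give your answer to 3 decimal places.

Repeatedly combine the two least-probable nodes; the expected code length is the sum of the merged weights.
merge 1/52 + 7/26 → 15/52
merge 15/52 + 17/52 → 8/13
merge 5/13 + 8/13 → 1
L = 15/52 + 8/13 + 1 = 99/52 ≈ 1.904 bits/symbol.

1.904 bits/symbol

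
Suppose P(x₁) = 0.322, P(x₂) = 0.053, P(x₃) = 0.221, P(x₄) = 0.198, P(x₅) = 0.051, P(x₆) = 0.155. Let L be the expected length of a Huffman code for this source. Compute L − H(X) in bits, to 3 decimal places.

0.032 bits

Entropy H = −Σ p log₂ p ≈ 2.3308 bits.
Huffman merges: 51/1000+53/1000→13/125; 13/125+31/200→259/1000; 99/500+221/1000→419/1000; 259/1000+161/500→581/1000; 419/1000+581/1000→1. L = 2363/1000 ≈ 2.3630.
L − H = 2.3630 − 2.3308 = 0.032 bits.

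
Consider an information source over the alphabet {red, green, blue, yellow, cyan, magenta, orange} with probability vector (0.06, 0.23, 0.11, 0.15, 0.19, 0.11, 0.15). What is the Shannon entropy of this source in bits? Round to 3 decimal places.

2.708 bits

H = −Σ pᵢ log₂ pᵢ.
−0.06·log₂(0.06) = 0.2435
−0.23·log₂(0.23) = 0.4877
−0.11·log₂(0.11) = 0.3503
−0.15·log₂(0.15) = 0.4105
−0.19·log₂(0.19) = 0.4552
−0.11·log₂(0.11) = 0.3503
−0.15·log₂(0.15) = 0.4105
Sum ≈ 2.7081 → 2.708 bits.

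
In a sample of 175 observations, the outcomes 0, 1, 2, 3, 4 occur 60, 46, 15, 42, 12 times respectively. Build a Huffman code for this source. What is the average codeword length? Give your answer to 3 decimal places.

Probabilities are the counts divided by 175.
Repeatedly combine the two least-probable nodes; the expected code length is the sum of the merged weights.
merge 12/175 + 3/35 → 27/175
merge 27/175 + 6/25 → 69/175
merge 46/175 + 12/35 → 106/175
merge 69/175 + 106/175 → 1
L = 27/175 + 69/175 + 106/175 + 1 = 377/175 ≈ 2.154 bits/symbol.

2.154 bits/symbol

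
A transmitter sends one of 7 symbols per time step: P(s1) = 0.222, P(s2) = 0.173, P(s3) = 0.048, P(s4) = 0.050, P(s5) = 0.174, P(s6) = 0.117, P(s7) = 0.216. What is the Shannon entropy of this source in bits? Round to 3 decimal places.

2.625 bits

H = −Σ pᵢ log₂ pᵢ.
−0.222·log₂(0.222) = 0.4820
−0.173·log₂(0.173) = 0.4379
−0.048·log₂(0.048) = 0.2103
−0.050·log₂(0.050) = 0.2161
−0.174·log₂(0.174) = 0.4390
−0.117·log₂(0.117) = 0.3622
−0.216·log₂(0.216) = 0.4776
Sum ≈ 2.6250 → 2.625 bits.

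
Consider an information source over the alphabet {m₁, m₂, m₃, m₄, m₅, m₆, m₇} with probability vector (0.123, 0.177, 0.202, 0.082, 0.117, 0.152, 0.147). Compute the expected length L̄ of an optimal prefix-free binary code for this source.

2.798 bits/symbol

Repeatedly combine the two least-probable nodes; the expected code length is the sum of the merged weights.
merge 41/500 + 117/1000 → 199/1000
merge 123/1000 + 147/1000 → 27/100
merge 19/125 + 177/1000 → 329/1000
merge 199/1000 + 101/500 → 401/1000
merge 27/100 + 329/1000 → 599/1000
merge 401/1000 + 599/1000 → 1
L = 199/1000 + 27/100 + 329/1000 + 401/1000 + 599/1000 + 1 = 1399/500 = 2.798 bits/symbol.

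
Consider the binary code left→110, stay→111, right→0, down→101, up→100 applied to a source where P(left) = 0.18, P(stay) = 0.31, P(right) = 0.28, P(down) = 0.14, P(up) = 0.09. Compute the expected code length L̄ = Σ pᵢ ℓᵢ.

2.44 bits/symbol

L̄ = Σ pᵢ·ℓᵢ = 0.18·3 + 0.31·3 + 0.28·1 + 0.14·3 + 0.09·3 = 2.44 bits/symbol.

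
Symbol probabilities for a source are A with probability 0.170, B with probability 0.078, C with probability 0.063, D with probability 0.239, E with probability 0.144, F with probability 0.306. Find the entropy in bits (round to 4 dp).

H = −Σ pᵢ log₂ pᵢ.
−0.170·log₂(0.170) = 0.4346
−0.078·log₂(0.078) = 0.2871
−0.063·log₂(0.063) = 0.2513
−0.239·log₂(0.239) = 0.4935
−0.144·log₂(0.144) = 0.4026
−0.306·log₂(0.306) = 0.5228
Sum ≈ 2.3918 → 2.3918 bits.

2.3918 bits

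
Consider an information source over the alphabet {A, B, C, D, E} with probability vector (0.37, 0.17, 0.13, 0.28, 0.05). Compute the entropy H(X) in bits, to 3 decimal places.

H = −Σ pᵢ log₂ pᵢ.
−0.37·log₂(0.37) = 0.5307
−0.17·log₂(0.17) = 0.4346
−0.13·log₂(0.13) = 0.3826
−0.28·log₂(0.28) = 0.5142
−0.05·log₂(0.05) = 0.2161
Sum ≈ 2.0783 → 2.078 bits.

2.078 bits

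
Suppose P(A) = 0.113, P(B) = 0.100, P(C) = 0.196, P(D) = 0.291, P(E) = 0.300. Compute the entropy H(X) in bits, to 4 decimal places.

H = −Σ pᵢ log₂ pᵢ.
−0.113·log₂(0.113) = 0.3555
−0.100·log₂(0.100) = 0.3322
−0.196·log₂(0.196) = 0.4608
−0.291·log₂(0.291) = 0.5182
−0.300·log₂(0.300) = 0.5211
Sum ≈ 2.1878 → 2.1878 bits.

2.1878 bits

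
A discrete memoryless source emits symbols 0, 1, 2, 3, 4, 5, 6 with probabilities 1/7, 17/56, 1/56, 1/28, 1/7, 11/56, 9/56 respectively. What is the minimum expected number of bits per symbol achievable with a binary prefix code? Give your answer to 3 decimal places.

Repeatedly combine the two least-probable nodes; the expected code length is the sum of the merged weights.
merge 1/56 + 1/28 → 3/56
merge 3/56 + 1/7 → 11/56
merge 1/7 + 9/56 → 17/56
merge 11/56 + 11/56 → 11/28
merge 17/56 + 17/56 → 17/28
merge 11/28 + 17/28 → 1
L = 3/56 + 11/56 + 17/56 + 11/28 + 17/28 + 1 = 143/56 ≈ 2.554 bits/symbol.

2.554 bits/symbol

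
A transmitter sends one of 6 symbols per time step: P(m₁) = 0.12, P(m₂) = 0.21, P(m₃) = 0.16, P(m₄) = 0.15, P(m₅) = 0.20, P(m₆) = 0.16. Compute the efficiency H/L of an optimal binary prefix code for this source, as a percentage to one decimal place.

Entropy H = −Σ p log₂ p ≈ 2.5609 bits.
Huffman merges: 3/25+3/20→27/100; 4/25+4/25→8/25; 1/5+21/100→41/100; 27/100+8/25→59/100; 41/100+59/100→1. L = 259/100 ≈ 2.5900.
Efficiency = H/L = 2.5609/2.5900 = 98.9%.

98.9%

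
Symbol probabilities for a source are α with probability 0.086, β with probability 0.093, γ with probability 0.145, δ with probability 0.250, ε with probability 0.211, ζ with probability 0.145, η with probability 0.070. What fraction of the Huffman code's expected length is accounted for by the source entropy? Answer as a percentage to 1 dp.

Entropy H = −Σ p log₂ p ≈ 2.6732 bits.
Huffman merges: 7/100+43/500→39/250; 93/1000+29/200→119/500; 29/200+39/250→301/1000; 211/1000+119/500→449/1000; 1/4+301/1000→551/1000; 449/1000+551/1000→1. L = 539/200 ≈ 2.6950.
Efficiency = H/L = 2.6732/2.6950 = 99.2%.

99.2%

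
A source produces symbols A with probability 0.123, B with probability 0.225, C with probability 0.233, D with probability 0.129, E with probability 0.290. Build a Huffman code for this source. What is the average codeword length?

Repeatedly combine the two least-probable nodes; the expected code length is the sum of the merged weights.
merge 123/1000 + 129/1000 → 63/250
merge 9/40 + 233/1000 → 229/500
merge 63/250 + 29/100 → 271/500
merge 229/500 + 271/500 → 1
L = 63/250 + 229/500 + 271/500 + 1 = 563/250 = 2.252 bits/symbol.

2.252 bits/symbol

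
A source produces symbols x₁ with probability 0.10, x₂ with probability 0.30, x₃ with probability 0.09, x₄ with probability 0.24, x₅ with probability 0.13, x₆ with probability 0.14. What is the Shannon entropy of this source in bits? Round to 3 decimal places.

2.440 bits

H = −Σ pᵢ log₂ pᵢ.
−0.10·log₂(0.10) = 0.3322
−0.30·log₂(0.30) = 0.5211
−0.09·log₂(0.09) = 0.3127
−0.24·log₂(0.24) = 0.4941
−0.13·log₂(0.13) = 0.3826
−0.14·log₂(0.14) = 0.3971
Sum ≈ 2.4398 → 2.440 bits.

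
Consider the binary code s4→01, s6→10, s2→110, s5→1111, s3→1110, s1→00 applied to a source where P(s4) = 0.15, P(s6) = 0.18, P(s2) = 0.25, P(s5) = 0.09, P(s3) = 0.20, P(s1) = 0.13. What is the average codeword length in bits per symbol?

2.83 bits/symbol

L̄ = Σ pᵢ·ℓᵢ = 0.15·2 + 0.18·2 + 0.25·3 + 0.09·4 + 0.20·4 + 0.13·2 = 2.83 bits/symbol.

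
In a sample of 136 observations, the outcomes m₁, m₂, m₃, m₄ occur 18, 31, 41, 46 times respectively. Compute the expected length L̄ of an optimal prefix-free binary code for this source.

2 bits/symbol

Probabilities are the counts divided by 136.
Repeatedly combine the two least-probable nodes; the expected code length is the sum of the merged weights.
merge 9/68 + 31/136 → 49/136
merge 41/136 + 23/68 → 87/136
merge 49/136 + 87/136 → 1
L = 49/136 + 87/136 + 1 = 2 bits/symbol.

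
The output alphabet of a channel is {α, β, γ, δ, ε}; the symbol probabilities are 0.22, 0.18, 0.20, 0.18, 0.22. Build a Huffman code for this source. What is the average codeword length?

Repeatedly combine the two least-probable nodes; the expected code length is the sum of the merged weights.
merge 9/50 + 9/50 → 9/25
merge 1/5 + 11/50 → 21/50
merge 11/50 + 9/25 → 29/50
merge 21/50 + 29/50 → 1
L = 9/25 + 21/50 + 29/50 + 1 = 59/25 = 2.36 bits/symbol.

2.36 bits/symbol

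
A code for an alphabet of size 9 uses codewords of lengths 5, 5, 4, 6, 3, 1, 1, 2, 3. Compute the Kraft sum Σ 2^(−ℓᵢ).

With common denominator 2^6 = 64: Σ 2^(−ℓᵢ) = 2/64 + 2/64 + 4/64 + 1/64 + 8/64 + 32/64 + 32/64 + 16/64 + 8/64 = 105/64 = 1.640625.

1.640625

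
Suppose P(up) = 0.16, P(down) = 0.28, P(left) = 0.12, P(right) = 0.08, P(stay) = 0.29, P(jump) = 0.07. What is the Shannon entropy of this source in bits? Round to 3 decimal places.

H = −Σ pᵢ log₂ pᵢ.
−0.16·log₂(0.16) = 0.4230
−0.28·log₂(0.28) = 0.5142
−0.12·log₂(0.12) = 0.3671
−0.08·log₂(0.08) = 0.2915
−0.29·log₂(0.29) = 0.5179
−0.07·log₂(0.07) = 0.2686
Sum ≈ 2.3823 → 2.382 bits.

2.382 bits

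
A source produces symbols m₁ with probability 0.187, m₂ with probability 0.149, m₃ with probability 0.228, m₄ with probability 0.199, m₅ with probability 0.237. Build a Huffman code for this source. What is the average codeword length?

Repeatedly combine the two least-probable nodes; the expected code length is the sum of the merged weights.
merge 149/1000 + 187/1000 → 42/125
merge 199/1000 + 57/250 → 427/1000
merge 237/1000 + 42/125 → 573/1000
merge 427/1000 + 573/1000 → 1
L = 42/125 + 427/1000 + 573/1000 + 1 = 292/125 = 2.336 bits/symbol.

2.336 bits/symbol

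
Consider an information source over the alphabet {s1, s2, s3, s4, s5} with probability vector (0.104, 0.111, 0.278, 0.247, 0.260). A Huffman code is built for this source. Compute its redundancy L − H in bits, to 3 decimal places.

Entropy H = −Σ p log₂ p ≈ 2.2086 bits.
Huffman merges: 13/125+111/1000→43/200; 43/200+247/1000→231/500; 13/50+139/500→269/500; 231/500+269/500→1. L = 443/200 ≈ 2.2150.
L − H = 2.2150 − 2.2086 = 0.006 bits.

0.006 bits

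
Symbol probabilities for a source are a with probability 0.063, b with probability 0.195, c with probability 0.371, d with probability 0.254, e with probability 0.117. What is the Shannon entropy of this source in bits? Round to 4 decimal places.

2.1062 bits

H = −Σ pᵢ log₂ pᵢ.
−0.063·log₂(0.063) = 0.2513
−0.195·log₂(0.195) = 0.4599
−0.371·log₂(0.371) = 0.5307
−0.254·log₂(0.254) = 0.5022
−0.117·log₂(0.117) = 0.3622
Sum ≈ 2.1062 → 2.1062 bits.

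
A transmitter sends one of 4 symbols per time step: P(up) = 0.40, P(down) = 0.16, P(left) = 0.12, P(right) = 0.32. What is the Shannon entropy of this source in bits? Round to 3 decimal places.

1.845 bits

H = −Σ pᵢ log₂ pᵢ.
−0.40·log₂(0.40) = 0.5288
−0.16·log₂(0.16) = 0.4230
−0.12·log₂(0.12) = 0.3671
−0.32·log₂(0.32) = 0.5260
Sum ≈ 1.8449 → 1.845 bits.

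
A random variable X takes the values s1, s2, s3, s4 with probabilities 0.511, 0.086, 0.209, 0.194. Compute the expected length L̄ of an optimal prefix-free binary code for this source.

Repeatedly combine the two least-probable nodes; the expected code length is the sum of the merged weights.
merge 43/500 + 97/500 → 7/25
merge 209/1000 + 7/25 → 489/1000
merge 489/1000 + 511/1000 → 1
L = 7/25 + 489/1000 + 1 = 1769/1000 = 1.769 bits/symbol.

1.769 bits/symbol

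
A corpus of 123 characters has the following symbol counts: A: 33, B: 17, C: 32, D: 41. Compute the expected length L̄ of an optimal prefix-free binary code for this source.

2 bits/symbol

Probabilities are the counts divided by 123.
Repeatedly combine the two least-probable nodes; the expected code length is the sum of the merged weights.
merge 17/123 + 32/123 → 49/123
merge 11/41 + 1/3 → 74/123
merge 49/123 + 74/123 → 1
L = 49/123 + 74/123 + 1 = 2 bits/symbol.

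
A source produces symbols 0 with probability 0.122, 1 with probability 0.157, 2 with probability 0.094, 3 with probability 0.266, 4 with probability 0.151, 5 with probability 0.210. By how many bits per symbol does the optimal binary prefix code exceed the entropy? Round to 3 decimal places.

0.021 bits

Entropy H = −Σ p log₂ p ≈ 2.5032 bits.
Huffman merges: 47/500+61/500→27/125; 151/1000+157/1000→77/250; 21/100+27/125→213/500; 133/500+77/250→287/500; 213/500+287/500→1. L = 631/250 ≈ 2.5240.
L − H = 2.5240 − 2.5032 = 0.021 bits.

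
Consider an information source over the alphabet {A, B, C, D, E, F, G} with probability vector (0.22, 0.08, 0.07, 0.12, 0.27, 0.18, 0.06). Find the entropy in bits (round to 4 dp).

H = −Σ pᵢ log₂ pᵢ.
−0.22·log₂(0.22) = 0.4806
−0.08·log₂(0.08) = 0.2915
−0.07·log₂(0.07) = 0.2686
−0.12·log₂(0.12) = 0.3671
−0.27·log₂(0.27) = 0.5100
−0.18·log₂(0.18) = 0.4453
−0.06·log₂(0.06) = 0.2435
Sum ≈ 2.6066 → 2.6066 bits.

2.6066 bits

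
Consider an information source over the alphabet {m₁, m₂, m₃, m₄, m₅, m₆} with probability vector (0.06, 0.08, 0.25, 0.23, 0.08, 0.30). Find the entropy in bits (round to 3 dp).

H = −Σ pᵢ log₂ pᵢ.
−0.06·log₂(0.06) = 0.2435
−0.08·log₂(0.08) = 0.2915
−0.25·log₂(0.25) = 0.5000
−0.23·log₂(0.23) = 0.4877
−0.08·log₂(0.08) = 0.2915
−0.30·log₂(0.30) = 0.5211
Sum ≈ 2.3353 → 2.335 bits.

2.335 bits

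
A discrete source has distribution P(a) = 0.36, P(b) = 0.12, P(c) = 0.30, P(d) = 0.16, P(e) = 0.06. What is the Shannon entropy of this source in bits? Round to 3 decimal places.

2.085 bits

H = −Σ pᵢ log₂ pᵢ.
−0.36·log₂(0.36) = 0.5306
−0.12·log₂(0.12) = 0.3671
−0.30·log₂(0.30) = 0.5211
−0.16·log₂(0.16) = 0.4230
−0.06·log₂(0.06) = 0.2435
Sum ≈ 2.0853 → 2.085 bits.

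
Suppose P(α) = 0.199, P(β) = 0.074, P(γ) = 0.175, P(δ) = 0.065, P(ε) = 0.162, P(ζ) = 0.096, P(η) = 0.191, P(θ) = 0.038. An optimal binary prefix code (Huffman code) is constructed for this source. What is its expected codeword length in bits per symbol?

2.883 bits/symbol

Repeatedly combine the two least-probable nodes; the expected code length is the sum of the merged weights.
merge 19/500 + 13/200 → 103/1000
merge 37/500 + 12/125 → 17/100
merge 103/1000 + 81/500 → 53/200
merge 17/100 + 7/40 → 69/200
merge 191/1000 + 199/1000 → 39/100
merge 53/200 + 69/200 → 61/100
merge 39/100 + 61/100 → 1
L = 103/1000 + 17/100 + 53/200 + 69/200 + 39/100 + 61/100 + 1 = 2883/1000 = 2.883 bits/symbol.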